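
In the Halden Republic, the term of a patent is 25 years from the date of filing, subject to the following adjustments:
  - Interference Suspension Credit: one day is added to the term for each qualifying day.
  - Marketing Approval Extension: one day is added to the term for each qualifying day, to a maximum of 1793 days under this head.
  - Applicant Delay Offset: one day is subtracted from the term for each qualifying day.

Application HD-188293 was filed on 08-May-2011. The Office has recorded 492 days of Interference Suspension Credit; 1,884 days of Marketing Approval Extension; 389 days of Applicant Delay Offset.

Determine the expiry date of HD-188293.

Base term: filing date + 25 years → 8 May 2036.
Interference Suspension Credit: +492 days → 12 September 2037.
Marketing Approval Extension: 1884 days claimed exceeds the 1793-day cap, so +1793 days → 10 August 2042.
Applicant Delay Offset: −389 days → 17 July 2041.

July 17, 2041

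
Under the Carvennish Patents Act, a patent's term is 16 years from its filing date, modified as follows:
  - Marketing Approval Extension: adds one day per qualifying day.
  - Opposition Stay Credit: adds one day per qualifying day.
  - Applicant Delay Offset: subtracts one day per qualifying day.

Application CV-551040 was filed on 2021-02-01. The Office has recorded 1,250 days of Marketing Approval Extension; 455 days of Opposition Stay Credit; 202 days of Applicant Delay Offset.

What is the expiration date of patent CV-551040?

Base term: filing date + 16 years → 1 February 2037.
Marketing Approval Extension: +1250 days → 5 July 2040.
Opposition Stay Credit: +455 days → 3 October 2041.
Applicant Delay Offset: −202 days → 15 March 2041.

2041-03-15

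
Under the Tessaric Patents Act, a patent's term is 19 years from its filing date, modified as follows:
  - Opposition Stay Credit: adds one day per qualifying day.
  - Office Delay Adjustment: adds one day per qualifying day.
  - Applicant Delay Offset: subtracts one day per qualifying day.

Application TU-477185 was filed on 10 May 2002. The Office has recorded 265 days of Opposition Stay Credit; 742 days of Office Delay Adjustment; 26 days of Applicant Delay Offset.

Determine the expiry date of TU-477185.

January 16, 2024

Base term: filing date + 19 years → 10 May 2021.
Opposition Stay Credit: +265 days → 30 January 2022.
Office Delay Adjustment: +742 days → 11 February 2024.
Applicant Delay Offset: −26 days → 16 January 2024.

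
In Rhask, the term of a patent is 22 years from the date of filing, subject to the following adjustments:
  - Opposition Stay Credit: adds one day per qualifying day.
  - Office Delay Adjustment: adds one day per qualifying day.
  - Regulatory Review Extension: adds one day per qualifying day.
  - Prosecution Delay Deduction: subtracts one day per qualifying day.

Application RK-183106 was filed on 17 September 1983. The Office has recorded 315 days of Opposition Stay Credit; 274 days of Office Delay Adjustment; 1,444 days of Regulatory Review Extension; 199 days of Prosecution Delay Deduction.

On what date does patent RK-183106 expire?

Base term: filing date + 22 years → 17 September 2005.
Opposition Stay Credit: +315 days → 29 July 2006.
Office Delay Adjustment: +274 days → 29 April 2007.
Regulatory Review Extension: +1444 days → 12 April 2011.
Prosecution Delay Deduction: −199 days → 25 September 2010.

September 25, 2010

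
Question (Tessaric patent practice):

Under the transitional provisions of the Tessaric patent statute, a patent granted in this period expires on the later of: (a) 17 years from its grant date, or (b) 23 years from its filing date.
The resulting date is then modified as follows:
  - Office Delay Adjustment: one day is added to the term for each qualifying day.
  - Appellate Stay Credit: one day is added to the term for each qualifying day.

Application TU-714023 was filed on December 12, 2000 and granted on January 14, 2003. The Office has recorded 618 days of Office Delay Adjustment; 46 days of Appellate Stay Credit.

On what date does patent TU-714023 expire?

(a) grant + 17 years → 14 January 2020.
(b) filing + 23 years → 12 December 2023.
Later of the two: 12 December 2023.
Office Delay Adjustment: +618 days → 21 August 2025.
Appellate Stay Credit: +46 days → 6 October 2025.

2025-10-06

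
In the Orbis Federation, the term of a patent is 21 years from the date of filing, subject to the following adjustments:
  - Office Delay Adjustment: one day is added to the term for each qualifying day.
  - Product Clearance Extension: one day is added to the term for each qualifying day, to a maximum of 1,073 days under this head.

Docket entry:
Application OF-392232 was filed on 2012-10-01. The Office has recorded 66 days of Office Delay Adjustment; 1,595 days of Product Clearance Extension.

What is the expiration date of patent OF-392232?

2036-11-13

Base term: filing date + 21 years → 1 October 2033.
Office Delay Adjustment: +66 days → 6 December 2033.
Product Clearance Extension: 1595 days claimed exceeds the 1073-day cap, so +1073 days → 13 November 2036.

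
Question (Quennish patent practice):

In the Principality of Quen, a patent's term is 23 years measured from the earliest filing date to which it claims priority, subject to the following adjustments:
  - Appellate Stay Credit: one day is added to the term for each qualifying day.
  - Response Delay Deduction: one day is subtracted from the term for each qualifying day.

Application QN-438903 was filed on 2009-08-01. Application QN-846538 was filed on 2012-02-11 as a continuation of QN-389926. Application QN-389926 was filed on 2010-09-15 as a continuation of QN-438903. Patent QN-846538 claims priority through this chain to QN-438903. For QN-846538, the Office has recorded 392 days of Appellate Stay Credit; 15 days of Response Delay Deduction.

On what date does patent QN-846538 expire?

August 13, 2033

Earliest priority filing: 1 August 2009.
Base term: 1 August 2009 + 23 years → 1 August 2032.
Appellate Stay Credit: +392 days → 28 August 2033.
Response Delay Deduction: −15 days → 13 August 2033.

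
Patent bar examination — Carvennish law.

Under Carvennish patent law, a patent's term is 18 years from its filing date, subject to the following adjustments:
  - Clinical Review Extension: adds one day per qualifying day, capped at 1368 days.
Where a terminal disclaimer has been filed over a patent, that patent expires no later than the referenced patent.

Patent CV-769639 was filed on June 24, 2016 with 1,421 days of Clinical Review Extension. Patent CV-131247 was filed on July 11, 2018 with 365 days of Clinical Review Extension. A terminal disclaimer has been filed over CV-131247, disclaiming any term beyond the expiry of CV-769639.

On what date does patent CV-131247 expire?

Natural term of CV-131247:
  Base: filing + 18 years → 11 July 2036.
  Clinical Review Extension: 365 days (within the 1368-day cap) → +365 days → 11 July 2037.
Expiry of referenced patent CV-769639:
  Base: filing + 18 years → 24 June 2034.
  Clinical Review Extension: 1421 days claimed exceeds the 1368-day cap, so +1368 days → 23 March 2038.
Terminal disclaimer: CV-131247 expires on the earlier of 11 July 2037 and 23 March 2038.

2037-07-11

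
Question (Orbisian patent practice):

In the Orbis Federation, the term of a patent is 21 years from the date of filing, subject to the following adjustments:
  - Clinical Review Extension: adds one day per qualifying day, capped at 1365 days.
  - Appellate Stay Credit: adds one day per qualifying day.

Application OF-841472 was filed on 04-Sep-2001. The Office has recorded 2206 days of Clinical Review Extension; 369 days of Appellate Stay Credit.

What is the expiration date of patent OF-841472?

Base term: filing date + 21 years → 4 September 2022.
Clinical Review Extension: 2206 days claimed exceeds the 1365-day cap, so +1365 days → 31 May 2026.
Appellate Stay Credit: +369 days → 4 June 2027.

June 4, 2027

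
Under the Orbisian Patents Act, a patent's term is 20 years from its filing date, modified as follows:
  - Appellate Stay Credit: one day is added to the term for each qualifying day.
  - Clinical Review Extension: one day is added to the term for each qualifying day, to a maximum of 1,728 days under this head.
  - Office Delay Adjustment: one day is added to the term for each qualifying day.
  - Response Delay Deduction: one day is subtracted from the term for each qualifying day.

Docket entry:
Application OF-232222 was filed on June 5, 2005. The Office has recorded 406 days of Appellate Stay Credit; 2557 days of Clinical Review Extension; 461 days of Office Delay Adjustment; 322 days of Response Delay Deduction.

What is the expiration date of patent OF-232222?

Base term: filing date + 20 years → 5 June 2025.
Appellate Stay Credit: +406 days → 16 July 2026.
Clinical Review Extension: 2557 days claimed exceeds the 1728-day cap, so +1728 days → 9 April 2031.
Office Delay Adjustment: +461 days → 13 July 2032.
Response Delay Deduction: −322 days → 26 August 2031.

August 26, 2031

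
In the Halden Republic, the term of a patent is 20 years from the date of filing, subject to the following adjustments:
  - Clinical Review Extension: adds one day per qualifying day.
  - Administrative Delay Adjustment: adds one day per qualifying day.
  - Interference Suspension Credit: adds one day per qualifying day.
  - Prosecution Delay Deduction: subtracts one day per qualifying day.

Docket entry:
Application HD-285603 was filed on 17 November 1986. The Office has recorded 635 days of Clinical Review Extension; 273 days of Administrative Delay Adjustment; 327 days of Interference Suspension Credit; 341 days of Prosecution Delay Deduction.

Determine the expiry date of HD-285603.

Base term: filing date + 20 years → 17 November 2006.
Clinical Review Extension: +635 days → 13 August 2008.
Administrative Delay Adjustment: +273 days → 13 May 2009.
Interference Suspension Credit: +327 days → 5 April 2010.
Prosecution Delay Deduction: −341 days → 29 April 2009.

2009-04-29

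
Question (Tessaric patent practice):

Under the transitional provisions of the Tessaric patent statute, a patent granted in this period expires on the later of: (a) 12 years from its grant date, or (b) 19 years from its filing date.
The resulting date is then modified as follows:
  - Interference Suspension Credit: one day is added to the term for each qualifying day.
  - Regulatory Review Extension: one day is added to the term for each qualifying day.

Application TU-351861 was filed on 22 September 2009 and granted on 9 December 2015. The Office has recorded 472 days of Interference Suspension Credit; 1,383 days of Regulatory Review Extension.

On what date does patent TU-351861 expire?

(a) grant + 12 years → 9 December 2027.
(b) filing + 19 years → 22 September 2028.
Later of the two: 22 September 2028.
Interference Suspension Credit: +472 days → 7 January 2030.
Regulatory Review Extension: +1383 days → 21 October 2033.

October 21, 2033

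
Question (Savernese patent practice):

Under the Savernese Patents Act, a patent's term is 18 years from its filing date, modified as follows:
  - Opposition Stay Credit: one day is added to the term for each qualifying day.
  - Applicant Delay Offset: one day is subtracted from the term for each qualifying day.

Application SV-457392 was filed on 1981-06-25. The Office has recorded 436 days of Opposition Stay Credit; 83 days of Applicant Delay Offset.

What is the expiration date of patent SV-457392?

June 12, 2000

Base term: filing date + 18 years → 25 June 1999.
Opposition Stay Credit: +436 days → 3 September 2000.
Applicant Delay Offset: −83 days → 12 June 2000.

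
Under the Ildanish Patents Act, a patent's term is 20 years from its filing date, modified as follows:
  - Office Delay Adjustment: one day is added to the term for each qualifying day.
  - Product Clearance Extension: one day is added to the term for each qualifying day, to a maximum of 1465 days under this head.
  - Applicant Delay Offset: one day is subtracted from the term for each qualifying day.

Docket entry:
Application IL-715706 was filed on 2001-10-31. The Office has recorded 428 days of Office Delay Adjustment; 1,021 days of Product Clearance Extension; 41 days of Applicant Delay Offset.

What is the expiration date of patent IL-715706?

Base term: filing date + 20 years → 31 October 2021.
Office Delay Adjustment: +428 days → 2 January 2023.
Product Clearance Extension: 1021 days (within the 1465-day cap) → +1021 days → 19 October 2025.
Applicant Delay Offset: −41 days → 8 September 2025.

2025-09-08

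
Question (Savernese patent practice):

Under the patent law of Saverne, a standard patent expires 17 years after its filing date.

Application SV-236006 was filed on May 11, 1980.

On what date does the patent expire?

Filing date + 17 years → 11 May 1997.

May 11, 1997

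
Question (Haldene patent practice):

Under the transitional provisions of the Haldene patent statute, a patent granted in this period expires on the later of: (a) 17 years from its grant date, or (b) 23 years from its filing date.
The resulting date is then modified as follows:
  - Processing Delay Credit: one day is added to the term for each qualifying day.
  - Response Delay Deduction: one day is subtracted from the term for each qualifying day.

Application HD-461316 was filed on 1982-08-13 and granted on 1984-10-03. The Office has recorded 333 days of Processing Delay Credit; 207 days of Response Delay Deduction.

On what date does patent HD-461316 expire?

2005-12-17

(a) grant + 17 years → 3 October 2001.
(b) filing + 23 years → 13 August 2005.
Later of the two: 13 August 2005.
Processing Delay Credit: +333 days → 12 July 2006.
Response Delay Deduction: −207 days → 17 December 2005.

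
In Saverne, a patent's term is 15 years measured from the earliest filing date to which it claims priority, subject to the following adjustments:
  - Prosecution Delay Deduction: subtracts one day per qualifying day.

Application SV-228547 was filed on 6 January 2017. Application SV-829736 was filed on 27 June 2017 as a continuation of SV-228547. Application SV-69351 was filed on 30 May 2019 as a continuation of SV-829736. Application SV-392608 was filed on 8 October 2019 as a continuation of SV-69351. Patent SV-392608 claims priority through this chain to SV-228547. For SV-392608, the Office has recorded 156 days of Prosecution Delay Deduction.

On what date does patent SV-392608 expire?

Earliest priority filing: 6 January 2017.
Base term: 6 January 2017 + 15 years → 6 January 2032.
Prosecution Delay Deduction: −156 days → 3 August 2031.

2031-08-03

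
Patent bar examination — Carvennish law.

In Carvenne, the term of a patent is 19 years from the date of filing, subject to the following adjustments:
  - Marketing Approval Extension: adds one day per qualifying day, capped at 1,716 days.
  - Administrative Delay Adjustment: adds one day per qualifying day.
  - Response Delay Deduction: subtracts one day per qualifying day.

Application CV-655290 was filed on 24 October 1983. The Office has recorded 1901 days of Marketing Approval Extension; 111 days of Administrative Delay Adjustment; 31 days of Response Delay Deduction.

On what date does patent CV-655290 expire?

September 24, 2007

Base term: filing date + 19 years → 24 October 2002.
Marketing Approval Extension: 1901 days claimed exceeds the 1716-day cap, so +1716 days → 6 July 2007.
Administrative Delay Adjustment: +111 days → 25 October 2007.
Response Delay Deduction: −31 days → 24 September 2007.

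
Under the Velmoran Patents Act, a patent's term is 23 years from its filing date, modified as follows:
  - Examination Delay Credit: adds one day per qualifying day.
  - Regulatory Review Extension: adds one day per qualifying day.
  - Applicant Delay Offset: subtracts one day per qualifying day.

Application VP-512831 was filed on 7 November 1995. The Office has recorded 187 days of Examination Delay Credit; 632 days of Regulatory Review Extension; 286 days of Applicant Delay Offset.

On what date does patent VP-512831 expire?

April 23, 2020

Base term: filing date + 23 years → 7 November 2018.
Examination Delay Credit: +187 days → 13 May 2019.
Regulatory Review Extension: +632 days → 3 February 2021.
Applicant Delay Offset: −286 days → 23 April 2020.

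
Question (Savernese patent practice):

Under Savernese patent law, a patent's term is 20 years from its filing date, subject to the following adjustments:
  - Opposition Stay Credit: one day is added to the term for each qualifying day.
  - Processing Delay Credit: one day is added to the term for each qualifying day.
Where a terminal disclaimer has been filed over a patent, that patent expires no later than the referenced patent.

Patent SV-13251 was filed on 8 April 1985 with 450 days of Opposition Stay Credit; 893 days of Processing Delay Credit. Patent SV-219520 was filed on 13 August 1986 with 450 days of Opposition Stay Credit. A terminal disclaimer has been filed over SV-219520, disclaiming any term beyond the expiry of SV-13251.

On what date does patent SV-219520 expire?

November 6, 2007

Natural term of SV-219520:
  Base: filing + 20 years → 13 August 2006.
  Opposition Stay Credit: +450 days → 6 November 2007.
Expiry of referenced patent SV-13251:
  Base: filing + 20 years → 8 April 2005.
  Opposition Stay Credit: +450 days → 2 July 2006.
  Processing Delay Credit: +893 days → 11 December 2008.
Terminal disclaimer: SV-219520 expires on the earlier of 6 November 2007 and 11 December 2008.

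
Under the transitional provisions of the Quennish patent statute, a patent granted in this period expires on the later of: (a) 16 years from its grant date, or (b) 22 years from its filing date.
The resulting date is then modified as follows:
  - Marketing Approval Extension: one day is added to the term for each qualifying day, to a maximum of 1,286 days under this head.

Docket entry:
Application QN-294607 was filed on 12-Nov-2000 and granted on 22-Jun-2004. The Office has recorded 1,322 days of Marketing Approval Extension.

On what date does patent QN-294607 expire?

May 21, 2026

(a) grant + 16 years → 22 June 2020.
(b) filing + 22 years → 12 November 2022.
Later of the two: 12 November 2022.
Marketing Approval Extension: 1322 days claimed exceeds the 1286-day cap, so +1286 days → 21 May 2026.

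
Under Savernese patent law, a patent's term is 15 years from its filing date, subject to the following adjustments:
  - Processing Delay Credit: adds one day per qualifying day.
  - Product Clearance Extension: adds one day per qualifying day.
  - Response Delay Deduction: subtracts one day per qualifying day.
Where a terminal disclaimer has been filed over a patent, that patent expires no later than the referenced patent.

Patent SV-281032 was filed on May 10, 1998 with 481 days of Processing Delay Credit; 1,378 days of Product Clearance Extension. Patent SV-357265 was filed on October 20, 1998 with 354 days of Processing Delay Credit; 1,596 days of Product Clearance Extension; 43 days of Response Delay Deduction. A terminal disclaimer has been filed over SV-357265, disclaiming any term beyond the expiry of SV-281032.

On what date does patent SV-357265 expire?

2018-06-12

Natural term of SV-357265:
  Base: filing + 15 years → 20 October 2013.
  Processing Delay Credit: +354 days → 9 October 2014.
  Product Clearance Extension: +1596 days → 21 February 2019.
  Response Delay Deduction: −43 days → 9 January 2019.
Expiry of referenced patent SV-281032:
  Base: filing + 15 years → 10 May 2013.
  Processing Delay Credit: +481 days → 3 September 2014.
  Product Clearance Extension: +1378 days → 12 June 2018.
Terminal disclaimer: SV-357265 expires on the earlier of 9 January 2019 and 12 June 2018.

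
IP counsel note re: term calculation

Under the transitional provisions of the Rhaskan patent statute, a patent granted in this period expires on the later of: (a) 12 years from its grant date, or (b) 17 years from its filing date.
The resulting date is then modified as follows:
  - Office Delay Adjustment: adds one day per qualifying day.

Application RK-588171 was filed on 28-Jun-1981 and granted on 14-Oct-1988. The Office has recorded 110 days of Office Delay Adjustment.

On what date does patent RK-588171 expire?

February 1, 2001

(a) grant + 12 years → 14 October 2000.
(b) filing + 17 years → 28 June 1998.
Later of the two: 14 October 2000.
Office Delay Adjustment: +110 days → 1 February 2001.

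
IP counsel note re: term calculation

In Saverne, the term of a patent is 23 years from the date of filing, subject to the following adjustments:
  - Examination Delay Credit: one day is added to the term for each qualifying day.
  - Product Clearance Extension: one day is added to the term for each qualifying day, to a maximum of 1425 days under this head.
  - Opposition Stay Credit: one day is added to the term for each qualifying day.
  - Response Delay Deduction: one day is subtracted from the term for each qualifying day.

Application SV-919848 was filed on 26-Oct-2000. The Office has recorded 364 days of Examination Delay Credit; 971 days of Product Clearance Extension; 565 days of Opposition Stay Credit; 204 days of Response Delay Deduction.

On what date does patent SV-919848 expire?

Base term: filing date + 23 years → 26 October 2023.
Examination Delay Credit: +364 days → 24 October 2024.
Product Clearance Extension: 971 days (within the 1425-day cap) → +971 days → 22 June 2027.
Opposition Stay Credit: +565 days → 7 January 2029.
Response Delay Deduction: −204 days → 17 June 2028.

2028-06-17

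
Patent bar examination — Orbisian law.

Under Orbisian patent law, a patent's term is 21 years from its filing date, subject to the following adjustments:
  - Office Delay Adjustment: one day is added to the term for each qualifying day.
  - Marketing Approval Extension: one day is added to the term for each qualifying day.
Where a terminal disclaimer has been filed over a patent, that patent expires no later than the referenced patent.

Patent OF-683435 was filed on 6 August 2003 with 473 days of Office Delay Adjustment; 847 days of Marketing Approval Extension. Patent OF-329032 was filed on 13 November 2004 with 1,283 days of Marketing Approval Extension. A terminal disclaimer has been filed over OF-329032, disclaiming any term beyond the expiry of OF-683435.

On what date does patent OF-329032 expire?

2028-03-18

Natural term of OF-329032:
  Base: filing + 21 years → 13 November 2025.
  Marketing Approval Extension: +1283 days → 19 May 2029.
Expiry of referenced patent OF-683435:
  Base: filing + 21 years → 6 August 2024.
  Office Delay Adjustment: +473 days → 22 November 2025.
  Marketing Approval Extension: +847 days → 18 March 2028.
Terminal disclaimer: OF-329032 expires on the earlier of 19 May 2029 and 18 March 2028.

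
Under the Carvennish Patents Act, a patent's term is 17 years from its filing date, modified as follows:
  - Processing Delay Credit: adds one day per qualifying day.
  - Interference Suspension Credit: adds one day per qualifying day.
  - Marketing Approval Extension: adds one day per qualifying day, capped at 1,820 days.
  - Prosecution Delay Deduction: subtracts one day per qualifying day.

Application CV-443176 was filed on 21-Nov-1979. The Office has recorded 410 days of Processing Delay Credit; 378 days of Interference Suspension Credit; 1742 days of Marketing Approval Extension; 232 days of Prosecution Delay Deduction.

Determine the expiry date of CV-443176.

Base term: filing date + 17 years → 21 November 1996.
Processing Delay Credit: +410 days → 5 January 1998.
Interference Suspension Credit: +378 days → 18 January 1999.
Marketing Approval Extension: 1742 days (within the 1820-day cap) → +1742 days → 26 October 2003.
Prosecution Delay Deduction: −232 days → 8 March 2003.

2003-03-08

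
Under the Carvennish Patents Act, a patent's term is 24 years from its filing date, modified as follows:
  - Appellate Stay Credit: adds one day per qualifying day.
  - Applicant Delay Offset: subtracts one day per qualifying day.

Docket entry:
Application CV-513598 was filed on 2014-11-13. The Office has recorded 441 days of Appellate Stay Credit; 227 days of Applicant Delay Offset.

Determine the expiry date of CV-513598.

Base term: filing date + 24 years → 13 November 2038.
Appellate Stay Credit: +441 days → 28 January 2040.
Applicant Delay Offset: −227 days → 15 June 2039.

June 15, 2039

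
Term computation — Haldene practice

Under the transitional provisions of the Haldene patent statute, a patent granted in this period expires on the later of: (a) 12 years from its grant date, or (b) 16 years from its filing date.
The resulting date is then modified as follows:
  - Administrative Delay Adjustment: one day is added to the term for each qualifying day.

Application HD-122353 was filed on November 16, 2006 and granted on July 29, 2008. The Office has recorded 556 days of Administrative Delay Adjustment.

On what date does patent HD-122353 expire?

(a) grant + 12 years → 29 July 2020.
(b) filing + 16 years → 16 November 2022.
Later of the two: 16 November 2022.
Administrative Delay Adjustment: +556 days → 25 May 2024.

2024-05-25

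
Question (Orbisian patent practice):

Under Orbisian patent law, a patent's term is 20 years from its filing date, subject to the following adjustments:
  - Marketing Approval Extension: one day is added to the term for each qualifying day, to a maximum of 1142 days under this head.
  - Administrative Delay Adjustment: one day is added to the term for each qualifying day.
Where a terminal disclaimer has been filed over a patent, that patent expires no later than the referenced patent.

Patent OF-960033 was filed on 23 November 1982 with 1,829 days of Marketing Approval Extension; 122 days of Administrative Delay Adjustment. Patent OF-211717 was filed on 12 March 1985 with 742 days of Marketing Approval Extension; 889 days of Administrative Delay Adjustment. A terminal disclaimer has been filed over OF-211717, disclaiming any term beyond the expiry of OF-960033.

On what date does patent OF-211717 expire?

2006-05-10

Natural term of OF-211717:
  Base: filing + 20 years → 12 March 2005.
  Marketing Approval Extension: 742 days (within the 1142-day cap) → +742 days → 24 March 2007.
  Administrative Delay Adjustment: +889 days → 29 August 2009.
Expiry of referenced patent OF-960033:
  Base: filing + 20 years → 23 November 2002.
  Marketing Approval Extension: 1829 days claimed exceeds the 1142-day cap, so +1142 days → 8 January 2006.
  Administrative Delay Adjustment: +122 days → 10 May 2006.
Terminal disclaimer: OF-211717 expires on the earlier of 29 August 2009 and 10 May 2006.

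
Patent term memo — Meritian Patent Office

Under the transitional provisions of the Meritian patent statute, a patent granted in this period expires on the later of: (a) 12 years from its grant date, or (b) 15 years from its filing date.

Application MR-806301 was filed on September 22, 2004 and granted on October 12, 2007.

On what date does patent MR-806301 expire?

October 12, 2019

(a) grant + 12 years → 12 October 2019.
(b) filing + 15 years → 22 September 2019.
Later of the two: 12 October 2019.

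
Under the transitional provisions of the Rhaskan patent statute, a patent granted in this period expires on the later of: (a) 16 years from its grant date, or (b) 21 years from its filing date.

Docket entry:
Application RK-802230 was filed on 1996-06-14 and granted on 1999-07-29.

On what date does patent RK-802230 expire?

June 14, 2017

(a) grant + 16 years → 29 July 2015.
(b) filing + 21 years → 14 June 2017.
Later of the two: 14 June 2017.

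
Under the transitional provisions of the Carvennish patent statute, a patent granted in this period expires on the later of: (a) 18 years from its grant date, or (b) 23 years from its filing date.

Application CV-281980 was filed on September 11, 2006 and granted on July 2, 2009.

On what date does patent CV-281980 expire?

2029-09-11

(a) grant + 18 years → 2 July 2027.
(b) filing + 23 years → 11 September 2029.
Later of the two: 11 September 2029.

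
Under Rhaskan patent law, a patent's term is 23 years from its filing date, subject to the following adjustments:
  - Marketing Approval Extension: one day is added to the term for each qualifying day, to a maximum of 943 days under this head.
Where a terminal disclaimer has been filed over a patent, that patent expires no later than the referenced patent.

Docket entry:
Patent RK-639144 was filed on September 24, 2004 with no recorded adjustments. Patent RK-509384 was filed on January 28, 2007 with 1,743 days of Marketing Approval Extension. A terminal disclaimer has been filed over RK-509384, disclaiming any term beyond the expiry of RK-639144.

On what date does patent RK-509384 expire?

Natural term of RK-509384:
  Base: filing + 23 years → 28 January 2030.
  Marketing Approval Extension: 1743 days claimed exceeds the 943-day cap, so +943 days → 28 August 2032.
Expiry of referenced patent RK-639144:
  Base: filing + 23 years → 24 September 2027.
Terminal disclaimer: RK-509384 expires on the earlier of 28 August 2032 and 24 September 2027.

September 24, 2027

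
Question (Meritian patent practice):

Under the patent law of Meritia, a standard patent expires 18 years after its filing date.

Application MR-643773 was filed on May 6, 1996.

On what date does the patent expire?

May 6, 2014

Filing date + 18 years → 6 May 2014.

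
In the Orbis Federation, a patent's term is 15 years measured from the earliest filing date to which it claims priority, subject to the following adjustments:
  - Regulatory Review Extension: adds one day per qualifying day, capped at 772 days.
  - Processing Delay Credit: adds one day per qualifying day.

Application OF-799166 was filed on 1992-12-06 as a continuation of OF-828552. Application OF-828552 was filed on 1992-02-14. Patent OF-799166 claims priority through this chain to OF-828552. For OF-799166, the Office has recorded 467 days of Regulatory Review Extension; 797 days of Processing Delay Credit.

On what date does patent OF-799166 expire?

Earliest priority filing: 14 February 1992.
Base term: 14 February 1992 + 15 years → 14 February 2007.
Regulatory Review Extension: 467 days (within the 772-day cap) → +467 days → 26 May 2008.
Processing Delay Credit: +797 days → 1 August 2010.

August 1, 2010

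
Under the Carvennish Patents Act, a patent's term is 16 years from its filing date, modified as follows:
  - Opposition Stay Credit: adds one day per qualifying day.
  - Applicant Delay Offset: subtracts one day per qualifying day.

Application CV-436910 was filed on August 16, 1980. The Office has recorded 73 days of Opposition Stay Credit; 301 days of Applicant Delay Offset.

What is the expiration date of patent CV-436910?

1996-01-01

Base term: filing date + 16 years → 16 August 1996.
Opposition Stay Credit: +73 days → 28 October 1996.
Applicant Delay Offset: −301 days → 1 January 1996.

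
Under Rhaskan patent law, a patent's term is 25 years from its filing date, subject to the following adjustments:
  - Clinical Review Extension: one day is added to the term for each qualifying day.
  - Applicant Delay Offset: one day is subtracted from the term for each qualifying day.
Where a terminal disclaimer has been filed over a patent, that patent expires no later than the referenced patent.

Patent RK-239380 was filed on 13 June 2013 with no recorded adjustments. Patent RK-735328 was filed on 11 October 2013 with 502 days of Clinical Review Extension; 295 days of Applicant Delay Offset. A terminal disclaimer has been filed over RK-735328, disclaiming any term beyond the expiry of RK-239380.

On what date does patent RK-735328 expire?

2038-06-13

Natural term of RK-735328:
  Base: filing + 25 years → 11 October 2038.
  Clinical Review Extension: +502 days → 25 February 2040.
  Applicant Delay Offset: −295 days → 6 May 2039.
Expiry of referenced patent RK-239380:
  Base: filing + 25 years → 13 June 2038.
Terminal disclaimer: RK-735328 expires on the earlier of 6 May 2039 and 13 June 2038.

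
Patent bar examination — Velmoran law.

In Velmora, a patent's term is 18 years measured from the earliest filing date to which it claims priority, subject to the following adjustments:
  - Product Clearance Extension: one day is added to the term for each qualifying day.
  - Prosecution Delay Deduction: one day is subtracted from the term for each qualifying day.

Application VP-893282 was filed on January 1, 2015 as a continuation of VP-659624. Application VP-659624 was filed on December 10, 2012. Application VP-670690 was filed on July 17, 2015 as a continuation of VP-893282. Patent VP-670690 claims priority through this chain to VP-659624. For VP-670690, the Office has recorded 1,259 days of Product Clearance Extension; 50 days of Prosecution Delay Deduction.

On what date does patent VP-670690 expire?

Earliest priority filing: 10 December 2012.
Base term: 10 December 2012 + 18 years → 10 December 2030.
Product Clearance Extension: +1259 days → 22 May 2034.
Prosecution Delay Deduction: −50 days → 2 April 2034.

2034-04-02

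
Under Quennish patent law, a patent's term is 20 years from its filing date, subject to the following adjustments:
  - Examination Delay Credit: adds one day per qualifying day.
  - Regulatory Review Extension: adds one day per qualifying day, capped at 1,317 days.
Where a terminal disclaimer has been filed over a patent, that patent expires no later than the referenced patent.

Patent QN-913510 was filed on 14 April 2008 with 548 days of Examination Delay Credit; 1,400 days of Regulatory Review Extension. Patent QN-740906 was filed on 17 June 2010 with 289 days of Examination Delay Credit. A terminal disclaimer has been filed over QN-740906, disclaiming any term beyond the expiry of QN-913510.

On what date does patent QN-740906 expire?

2031-04-02

Natural term of QN-740906:
  Base: filing + 20 years → 17 June 2030.
  Examination Delay Credit: +289 days → 2 April 2031.
Expiry of referenced patent QN-913510:
  Base: filing + 20 years → 14 April 2028.
  Examination Delay Credit: +548 days → 14 October 2029.
  Regulatory Review Extension: 1400 days claimed exceeds the 1317-day cap, so +1317 days → 23 May 2033.
Terminal disclaimer: QN-740906 expires on the earlier of 2 April 2031 and 23 May 2033.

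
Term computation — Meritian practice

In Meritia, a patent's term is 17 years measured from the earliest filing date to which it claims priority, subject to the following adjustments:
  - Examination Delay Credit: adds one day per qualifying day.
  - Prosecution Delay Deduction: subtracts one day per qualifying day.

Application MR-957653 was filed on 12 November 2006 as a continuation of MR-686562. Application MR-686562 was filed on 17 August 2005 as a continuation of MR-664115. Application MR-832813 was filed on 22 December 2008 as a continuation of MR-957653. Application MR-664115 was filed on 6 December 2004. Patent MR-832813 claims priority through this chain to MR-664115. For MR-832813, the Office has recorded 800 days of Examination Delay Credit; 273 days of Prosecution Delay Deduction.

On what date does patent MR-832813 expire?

2023-05-17

Earliest priority filing: 6 December 2004.
Base term: 6 December 2004 + 17 years → 6 December 2021.
Examination Delay Credit: +800 days → 14 February 2024.
Prosecution Delay Deduction: −273 days → 17 May 2023.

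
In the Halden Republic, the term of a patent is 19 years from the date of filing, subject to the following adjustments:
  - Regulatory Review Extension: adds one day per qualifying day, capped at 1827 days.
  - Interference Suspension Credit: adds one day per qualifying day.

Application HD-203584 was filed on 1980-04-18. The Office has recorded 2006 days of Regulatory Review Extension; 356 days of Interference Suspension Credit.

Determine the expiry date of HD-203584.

April 9, 2005

Base term: filing date + 19 years → 18 April 1999.
Regulatory Review Extension: 2006 days claimed exceeds the 1827-day cap, so +1827 days → 18 April 2004.
Interference Suspension Credit: +356 days → 9 April 2005.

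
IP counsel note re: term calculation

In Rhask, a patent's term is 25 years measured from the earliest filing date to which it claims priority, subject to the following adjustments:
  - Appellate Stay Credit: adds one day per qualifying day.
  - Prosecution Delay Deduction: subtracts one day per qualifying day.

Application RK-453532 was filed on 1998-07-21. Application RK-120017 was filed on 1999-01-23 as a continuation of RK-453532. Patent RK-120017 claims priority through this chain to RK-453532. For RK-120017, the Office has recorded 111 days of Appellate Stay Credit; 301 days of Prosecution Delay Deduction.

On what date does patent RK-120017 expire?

January 12, 2023

Earliest priority filing: 21 July 1998.
Base term: 21 July 1998 + 25 years → 21 July 2023.
Appellate Stay Credit: +111 days → 9 November 2023.
Prosecution Delay Deduction: −301 days → 12 January 2023.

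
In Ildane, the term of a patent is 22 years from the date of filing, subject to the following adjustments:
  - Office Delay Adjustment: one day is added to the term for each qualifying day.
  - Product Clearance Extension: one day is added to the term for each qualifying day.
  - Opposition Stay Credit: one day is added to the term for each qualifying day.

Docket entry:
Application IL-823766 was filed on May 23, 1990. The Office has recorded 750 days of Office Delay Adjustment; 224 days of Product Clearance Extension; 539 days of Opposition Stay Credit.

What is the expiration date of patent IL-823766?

2016-07-14

Base term: filing date + 22 years → 23 May 2012.
Office Delay Adjustment: +750 days → 12 June 2014.
Product Clearance Extension: +224 days → 22 January 2015.
Opposition Stay Credit: +539 days → 14 July 2016.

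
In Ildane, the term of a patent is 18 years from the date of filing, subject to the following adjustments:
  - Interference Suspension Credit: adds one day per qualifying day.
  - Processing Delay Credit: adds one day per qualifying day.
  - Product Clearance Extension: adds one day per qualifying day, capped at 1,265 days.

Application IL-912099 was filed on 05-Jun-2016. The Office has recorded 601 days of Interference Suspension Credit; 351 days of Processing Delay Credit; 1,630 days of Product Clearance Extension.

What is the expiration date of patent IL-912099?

Base term: filing date + 18 years → 5 June 2034.
Interference Suspension Credit: +601 days → 27 January 2036.
Processing Delay Credit: +351 days → 12 January 2037.
Product Clearance Extension: 1630 days claimed exceeds the 1265-day cap, so +1265 days → 30 June 2040.

2040-06-30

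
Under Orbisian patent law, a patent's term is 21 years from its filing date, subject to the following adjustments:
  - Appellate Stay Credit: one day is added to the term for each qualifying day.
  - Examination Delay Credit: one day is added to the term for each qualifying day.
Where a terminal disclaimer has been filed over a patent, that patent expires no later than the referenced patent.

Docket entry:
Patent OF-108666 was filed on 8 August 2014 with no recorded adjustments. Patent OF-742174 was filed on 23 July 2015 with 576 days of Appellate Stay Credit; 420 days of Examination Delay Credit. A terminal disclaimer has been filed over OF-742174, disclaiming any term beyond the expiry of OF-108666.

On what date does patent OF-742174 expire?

Natural term of OF-742174:
  Base: filing + 21 years → 23 July 2036.
  Appellate Stay Credit: +576 days → 19 February 2038.
  Examination Delay Credit: +420 days → 15 April 2039.
Expiry of referenced patent OF-108666:
  Base: filing + 21 years → 8 August 2035.
Terminal disclaimer: OF-742174 expires on the earlier of 15 April 2039 and 8 August 2035.

August 8, 2035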